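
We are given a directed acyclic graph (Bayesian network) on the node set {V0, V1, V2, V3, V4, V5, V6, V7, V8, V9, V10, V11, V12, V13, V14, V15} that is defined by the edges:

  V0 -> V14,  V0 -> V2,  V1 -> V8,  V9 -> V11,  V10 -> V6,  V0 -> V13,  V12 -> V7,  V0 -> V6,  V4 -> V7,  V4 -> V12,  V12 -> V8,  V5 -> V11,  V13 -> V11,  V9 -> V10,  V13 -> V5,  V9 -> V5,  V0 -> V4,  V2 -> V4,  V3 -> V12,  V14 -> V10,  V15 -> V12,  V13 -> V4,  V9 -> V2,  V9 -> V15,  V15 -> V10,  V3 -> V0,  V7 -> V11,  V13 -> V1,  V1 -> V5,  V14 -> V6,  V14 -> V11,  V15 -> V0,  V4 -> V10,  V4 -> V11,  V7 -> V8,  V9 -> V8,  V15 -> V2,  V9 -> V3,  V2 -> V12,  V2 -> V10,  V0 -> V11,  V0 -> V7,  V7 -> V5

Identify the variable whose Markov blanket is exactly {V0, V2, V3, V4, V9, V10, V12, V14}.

The target node must have every member of {V0, V2, V3, V4, V9, V10, V12, V14} as a parent, child, or co-parent, and no others.
Parents of V15: V9; children: V0, V2, V10, V12; co-parents: V0, V2, V3, V4, V9, V14.
These exactly cover the given set, so the node is V15.

V15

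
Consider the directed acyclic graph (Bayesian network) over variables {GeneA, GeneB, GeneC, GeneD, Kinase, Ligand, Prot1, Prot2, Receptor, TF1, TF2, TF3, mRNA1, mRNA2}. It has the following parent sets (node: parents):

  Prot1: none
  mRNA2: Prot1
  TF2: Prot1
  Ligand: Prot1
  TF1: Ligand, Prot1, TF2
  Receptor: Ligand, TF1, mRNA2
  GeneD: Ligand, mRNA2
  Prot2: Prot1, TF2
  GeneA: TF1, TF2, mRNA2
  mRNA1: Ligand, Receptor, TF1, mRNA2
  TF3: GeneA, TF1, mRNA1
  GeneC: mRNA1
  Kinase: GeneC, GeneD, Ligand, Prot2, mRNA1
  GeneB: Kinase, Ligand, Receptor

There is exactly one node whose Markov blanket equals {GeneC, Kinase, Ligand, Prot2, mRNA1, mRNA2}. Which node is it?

The target node must have every member of {GeneC, Kinase, Ligand, Prot2, mRNA1, mRNA2} as a parent, child, or co-parent, and no others.
Parents of GeneD: Ligand, mRNA2; children: Kinase; co-parents: GeneC, Ligand, Prot2, mRNA1.
These exactly cover the given set, so the node is GeneD.

GeneD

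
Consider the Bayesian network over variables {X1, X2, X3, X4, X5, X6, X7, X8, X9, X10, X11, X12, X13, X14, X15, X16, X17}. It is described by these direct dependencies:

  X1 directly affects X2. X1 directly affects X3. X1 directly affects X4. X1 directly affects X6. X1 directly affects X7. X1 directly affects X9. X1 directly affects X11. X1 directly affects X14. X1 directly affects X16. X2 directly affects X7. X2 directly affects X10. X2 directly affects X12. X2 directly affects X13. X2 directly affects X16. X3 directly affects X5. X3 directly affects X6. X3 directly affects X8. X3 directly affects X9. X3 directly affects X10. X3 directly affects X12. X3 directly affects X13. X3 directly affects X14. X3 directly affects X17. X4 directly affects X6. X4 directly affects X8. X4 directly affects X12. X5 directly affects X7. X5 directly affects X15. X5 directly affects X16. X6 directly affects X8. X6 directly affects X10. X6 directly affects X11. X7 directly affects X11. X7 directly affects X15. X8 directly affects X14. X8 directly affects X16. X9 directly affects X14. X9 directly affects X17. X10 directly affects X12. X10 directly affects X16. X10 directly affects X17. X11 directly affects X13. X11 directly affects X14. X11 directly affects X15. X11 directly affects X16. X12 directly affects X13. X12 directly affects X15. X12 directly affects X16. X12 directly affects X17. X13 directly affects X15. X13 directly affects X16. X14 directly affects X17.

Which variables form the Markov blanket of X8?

Recall MB(v) = parents ∪ children ∪ spouses, where spouses are the other parents of v's children.
Parents of X8: X3, X4, X6.
X8 has children X14, X16.
Parents of each child, excluding X8:
  X14 also has parents X1, X3, X9, X11.
  X16's other parents are X1, X2, X5, X10, X11, X12, X13.
Union: {X3, X4, X6} ∪ {X14, X16} ∪ {X1, X2, X3, X5, X9, X10, X11, X12, X13} = {X1, X2, X3, X4, X5, X6, X9, X10, X11, X12, X13, X14, X16}.

{X1, X2, X3, X4, X5, X6, X9, X10, X11, X12, X13, X14, X16}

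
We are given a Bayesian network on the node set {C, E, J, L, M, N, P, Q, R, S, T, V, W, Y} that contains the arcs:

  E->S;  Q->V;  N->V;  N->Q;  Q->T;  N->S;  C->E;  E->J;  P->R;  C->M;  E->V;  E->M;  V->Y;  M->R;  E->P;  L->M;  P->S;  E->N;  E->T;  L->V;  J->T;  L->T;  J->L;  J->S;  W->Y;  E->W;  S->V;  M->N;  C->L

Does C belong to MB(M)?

Yes

C is a parent of M.
So C ∈ MB(M).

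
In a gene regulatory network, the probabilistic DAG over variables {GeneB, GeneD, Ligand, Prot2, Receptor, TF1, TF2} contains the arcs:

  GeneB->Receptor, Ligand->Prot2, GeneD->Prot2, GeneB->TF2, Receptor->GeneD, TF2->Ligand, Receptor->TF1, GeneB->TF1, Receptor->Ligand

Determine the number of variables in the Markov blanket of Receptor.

Children of Receptor: GeneD, Ligand, TF1.
Receptor has parent GeneB.
Co-parents of Receptor (other parents of its children):
  Ligand: TF2
  GeneD: —
  TF1: GeneB
MB(Receptor) = {GeneB, GeneD, Ligand, TF1, TF2}, which has 5 nodes.

5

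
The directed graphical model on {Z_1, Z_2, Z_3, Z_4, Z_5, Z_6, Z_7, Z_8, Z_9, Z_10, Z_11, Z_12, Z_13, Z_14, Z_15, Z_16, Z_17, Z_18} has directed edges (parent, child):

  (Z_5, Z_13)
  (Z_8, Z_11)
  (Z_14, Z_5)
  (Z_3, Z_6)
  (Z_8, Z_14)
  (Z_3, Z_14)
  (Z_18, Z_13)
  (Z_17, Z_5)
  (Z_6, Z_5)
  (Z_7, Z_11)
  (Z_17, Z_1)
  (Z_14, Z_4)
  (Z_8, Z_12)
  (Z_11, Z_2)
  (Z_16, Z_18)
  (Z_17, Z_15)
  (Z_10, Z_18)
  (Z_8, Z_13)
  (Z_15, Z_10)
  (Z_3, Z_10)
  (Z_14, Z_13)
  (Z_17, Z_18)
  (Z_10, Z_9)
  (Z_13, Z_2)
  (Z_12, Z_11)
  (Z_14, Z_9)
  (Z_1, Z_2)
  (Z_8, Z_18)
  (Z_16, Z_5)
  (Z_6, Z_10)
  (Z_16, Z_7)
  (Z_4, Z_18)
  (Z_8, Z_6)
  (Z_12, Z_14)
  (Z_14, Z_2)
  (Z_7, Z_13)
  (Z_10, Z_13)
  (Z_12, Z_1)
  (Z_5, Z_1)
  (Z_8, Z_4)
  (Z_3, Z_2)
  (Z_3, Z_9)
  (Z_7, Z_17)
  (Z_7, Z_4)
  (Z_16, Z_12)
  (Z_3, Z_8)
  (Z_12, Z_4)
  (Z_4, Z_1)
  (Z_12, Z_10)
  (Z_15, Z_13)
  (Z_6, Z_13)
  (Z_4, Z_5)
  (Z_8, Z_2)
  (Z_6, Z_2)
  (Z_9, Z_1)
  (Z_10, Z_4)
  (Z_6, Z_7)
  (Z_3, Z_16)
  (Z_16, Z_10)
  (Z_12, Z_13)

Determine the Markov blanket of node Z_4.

{Z_1, Z_5, Z_6, Z_7, Z_8, Z_9, Z_10, Z_12, Z_14, Z_16, Z_17, Z_18}

By definition, MB(Z_4) is built from Z_4's parents, Z_4's children, and the co-parents of Z_4.
Parents of Z_4: Z_7, Z_8, Z_10, Z_12, Z_14.
Z_4's children: Z_1, Z_5, Z_18.
Other parents of Z_4's children:
  Z_5 also has parents Z_6, Z_14, Z_16, Z_17.
  Z_1's other parents are Z_5, Z_9, Z_12, Z_17.
  Z_18's other parents are Z_8, Z_10, Z_16, Z_17.
Taking the union gives {Z_1, Z_5, Z_6, Z_7, Z_8, Z_9, Z_10, Z_12, Z_14, Z_16, Z_17, Z_18}.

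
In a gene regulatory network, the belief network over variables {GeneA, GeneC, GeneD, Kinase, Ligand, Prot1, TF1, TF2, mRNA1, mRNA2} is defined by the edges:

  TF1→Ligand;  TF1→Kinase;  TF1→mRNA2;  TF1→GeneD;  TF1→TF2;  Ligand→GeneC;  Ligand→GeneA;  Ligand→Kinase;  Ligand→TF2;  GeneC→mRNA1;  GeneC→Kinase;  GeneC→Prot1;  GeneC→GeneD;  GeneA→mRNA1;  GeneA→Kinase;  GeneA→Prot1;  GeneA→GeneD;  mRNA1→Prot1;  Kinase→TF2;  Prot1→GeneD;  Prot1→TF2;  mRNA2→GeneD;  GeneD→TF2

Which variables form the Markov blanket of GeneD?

{GeneA, GeneC, Kinase, Ligand, Prot1, TF1, TF2, mRNA2}

GeneD has child TF2.
Parents of GeneD: GeneA, GeneC, Prot1, TF1, mRNA2.
Parents of each child, excluding GeneD:
  TF2: Kinase, Ligand, Prot1, TF1
Union: {GeneA, GeneC, Prot1, TF1, mRNA2} ∪ {TF2} ∪ {Kinase, Ligand, Prot1, TF1} = {GeneA, GeneC, Kinase, Ligand, Prot1, TF1, TF2, mRNA2}.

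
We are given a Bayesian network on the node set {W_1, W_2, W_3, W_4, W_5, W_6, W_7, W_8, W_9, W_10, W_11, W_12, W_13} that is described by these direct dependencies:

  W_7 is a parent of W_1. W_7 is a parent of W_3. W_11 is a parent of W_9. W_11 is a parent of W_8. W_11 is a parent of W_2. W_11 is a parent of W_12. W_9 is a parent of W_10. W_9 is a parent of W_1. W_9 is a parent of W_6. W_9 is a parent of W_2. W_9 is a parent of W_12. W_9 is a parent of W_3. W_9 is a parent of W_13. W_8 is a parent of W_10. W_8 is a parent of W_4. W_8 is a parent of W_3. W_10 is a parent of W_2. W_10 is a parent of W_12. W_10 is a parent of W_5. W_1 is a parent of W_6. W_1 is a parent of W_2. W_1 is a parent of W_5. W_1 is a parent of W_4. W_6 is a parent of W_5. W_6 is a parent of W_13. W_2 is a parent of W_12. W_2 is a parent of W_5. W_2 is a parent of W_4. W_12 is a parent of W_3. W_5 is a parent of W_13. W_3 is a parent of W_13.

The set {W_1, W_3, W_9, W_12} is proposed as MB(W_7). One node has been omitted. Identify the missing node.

W_7 has children W_1, W_3.
W_7's parents: none.
Co-parents of W_7 (other parents of its children):
  W_1's other parent is W_9.
  W_3 also has parents W_8, W_9, W_12.
MB(W_7) = {W_1, W_3, W_8, W_9, W_12}.
Comparing with the claimed set, W_8 is missing.

W_8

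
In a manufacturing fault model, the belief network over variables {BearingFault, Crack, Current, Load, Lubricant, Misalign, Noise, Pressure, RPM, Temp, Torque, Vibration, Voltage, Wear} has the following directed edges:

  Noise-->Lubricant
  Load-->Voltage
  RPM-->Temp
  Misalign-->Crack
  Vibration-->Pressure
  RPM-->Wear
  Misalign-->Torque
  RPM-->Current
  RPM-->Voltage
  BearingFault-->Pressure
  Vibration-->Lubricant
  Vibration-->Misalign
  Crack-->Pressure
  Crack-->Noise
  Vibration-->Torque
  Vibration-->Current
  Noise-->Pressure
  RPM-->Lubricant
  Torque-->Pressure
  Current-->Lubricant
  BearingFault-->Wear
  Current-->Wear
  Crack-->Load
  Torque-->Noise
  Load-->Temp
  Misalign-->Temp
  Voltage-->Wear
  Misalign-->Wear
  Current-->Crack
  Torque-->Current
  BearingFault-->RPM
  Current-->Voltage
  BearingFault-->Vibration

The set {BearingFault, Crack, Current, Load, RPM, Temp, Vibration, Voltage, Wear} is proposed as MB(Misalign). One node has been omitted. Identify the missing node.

Misalign's parents: Vibration.
Children of Misalign: Crack, Temp, Torque, Wear.
Co-parents of Misalign (other parents of its children):
  Torque: Vibration
  Crack: Current
  Temp: Load, RPM
  Wear: BearingFault, Current, RPM, Voltage
MB(Misalign) = {BearingFault, Crack, Current, Load, RPM, Temp, Torque, Vibration, Voltage, Wear}.
Comparing with the claimed set, Torque is missing.

Torque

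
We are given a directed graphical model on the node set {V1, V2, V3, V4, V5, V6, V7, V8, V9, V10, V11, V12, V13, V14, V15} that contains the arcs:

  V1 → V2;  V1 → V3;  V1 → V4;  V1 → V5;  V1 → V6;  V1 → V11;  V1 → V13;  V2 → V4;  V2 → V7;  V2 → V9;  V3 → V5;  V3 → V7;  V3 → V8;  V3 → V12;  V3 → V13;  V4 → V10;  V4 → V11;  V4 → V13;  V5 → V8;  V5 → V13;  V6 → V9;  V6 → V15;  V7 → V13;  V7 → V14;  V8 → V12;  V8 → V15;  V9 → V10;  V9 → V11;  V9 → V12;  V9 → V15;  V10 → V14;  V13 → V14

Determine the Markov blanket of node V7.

{V1, V2, V3, V4, V5, V10, V13, V14}

By definition, MB(V7) is built from V7's parents, V7's children, and the co-parents of V7.
V7's children: V13, V14.
V7 has parents V2, V3.
Parents of each child, excluding V7:
  V13: V1, V3, V4, V5
  V14: V10, V13
Union: {V2, V3} ∪ {V13, V14} ∪ {V1, V3, V4, V5, V10, V13} = {V1, V2, V3, V4, V5, V10, V13, V14}.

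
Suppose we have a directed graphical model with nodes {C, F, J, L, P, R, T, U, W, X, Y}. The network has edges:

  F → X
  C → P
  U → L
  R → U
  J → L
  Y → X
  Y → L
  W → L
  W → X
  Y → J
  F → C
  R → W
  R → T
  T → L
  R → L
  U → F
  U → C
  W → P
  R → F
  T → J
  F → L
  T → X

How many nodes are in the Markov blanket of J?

7

Recall MB(v) = parents ∪ children ∪ spouses, where spouses are the other parents of v's children.
J's parents: T, Y.
Ch(J) = {L}.
Parents of each child, excluding J:
  L: F, R, T, U, W, Y
MB(J) = {F, L, R, T, U, W, Y}, which has 7 nodes.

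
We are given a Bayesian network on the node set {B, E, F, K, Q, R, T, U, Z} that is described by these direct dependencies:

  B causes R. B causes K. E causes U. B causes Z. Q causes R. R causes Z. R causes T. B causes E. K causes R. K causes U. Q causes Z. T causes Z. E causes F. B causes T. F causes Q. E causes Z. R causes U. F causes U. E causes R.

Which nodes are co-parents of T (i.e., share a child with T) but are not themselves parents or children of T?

Children of T: Z.
  Z also has parents B, E, Q, R.
Excluding nodes already adjacent to T (B, R, Z), the co-parent-only contribution is {E, Q}.

{E, Q}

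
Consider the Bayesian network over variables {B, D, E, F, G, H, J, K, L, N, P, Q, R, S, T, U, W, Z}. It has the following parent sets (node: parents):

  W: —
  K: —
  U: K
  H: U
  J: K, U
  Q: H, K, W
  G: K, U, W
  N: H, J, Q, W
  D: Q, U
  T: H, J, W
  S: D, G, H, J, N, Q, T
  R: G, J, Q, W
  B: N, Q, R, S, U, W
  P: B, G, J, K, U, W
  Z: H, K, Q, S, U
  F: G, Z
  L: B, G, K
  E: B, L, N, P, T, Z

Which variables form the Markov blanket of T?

Recall MB(v) = parents ∪ children ∪ spouses, where spouses are the other parents of v's children.
Parents of T: H, J, W.
T's children: E, S.
Co-parents of T (other parents of its children):
  S also has parents D, G, H, J, N, Q.
  E also has parents B, L, N, P, Z.
Taking the union gives {B, D, E, G, H, J, L, N, P, Q, S, W, Z}.

{B, D, E, G, H, J, L, N, P, Q, S, W, Z}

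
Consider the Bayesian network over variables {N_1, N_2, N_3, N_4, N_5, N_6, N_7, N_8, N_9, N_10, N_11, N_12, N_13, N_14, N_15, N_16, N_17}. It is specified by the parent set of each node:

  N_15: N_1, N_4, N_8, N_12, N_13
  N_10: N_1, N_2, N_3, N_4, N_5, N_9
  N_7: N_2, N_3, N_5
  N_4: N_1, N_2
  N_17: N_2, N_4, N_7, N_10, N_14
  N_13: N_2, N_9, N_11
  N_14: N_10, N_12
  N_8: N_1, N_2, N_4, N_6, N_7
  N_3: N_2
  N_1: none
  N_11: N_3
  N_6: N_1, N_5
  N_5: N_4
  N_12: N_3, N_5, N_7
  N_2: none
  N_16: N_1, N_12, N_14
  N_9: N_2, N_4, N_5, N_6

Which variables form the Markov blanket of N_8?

{N_1, N_2, N_4, N_6, N_7, N_12, N_13, N_15}

N_8 has parents N_1, N_2, N_4, N_6, N_7.
N_8 has child N_15.
Co-parents of N_8 (other parents of its children):
  N_15: N_1, N_4, N_12, N_13
Union: {N_1, N_2, N_4, N_6, N_7} ∪ {N_15} ∪ {N_1, N_4, N_12, N_13} = {N_1, N_2, N_4, N_6, N_7, N_12, N_13, N_15}.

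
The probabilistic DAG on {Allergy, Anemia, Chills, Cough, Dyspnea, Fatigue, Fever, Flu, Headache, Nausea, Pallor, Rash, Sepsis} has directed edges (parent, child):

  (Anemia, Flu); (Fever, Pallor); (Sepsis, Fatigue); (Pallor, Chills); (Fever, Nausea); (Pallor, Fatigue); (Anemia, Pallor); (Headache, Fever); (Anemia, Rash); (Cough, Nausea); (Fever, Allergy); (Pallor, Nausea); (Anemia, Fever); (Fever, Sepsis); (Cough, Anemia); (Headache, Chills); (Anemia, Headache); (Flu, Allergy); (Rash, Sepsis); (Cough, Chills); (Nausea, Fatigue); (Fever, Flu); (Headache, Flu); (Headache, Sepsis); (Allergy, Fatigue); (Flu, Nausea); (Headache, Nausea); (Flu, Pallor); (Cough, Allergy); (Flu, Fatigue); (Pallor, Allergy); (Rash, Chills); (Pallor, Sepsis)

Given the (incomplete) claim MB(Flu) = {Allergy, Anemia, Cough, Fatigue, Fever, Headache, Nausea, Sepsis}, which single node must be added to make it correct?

Pa(Flu) = {Anemia, Fever, Headache}.
Children of Flu: Allergy, Fatigue, Nausea, Pallor.
Other parents of Flu's children:
  Pallor's other parents are Anemia, Fever.
  Allergy also has parents Cough, Fever, Pallor.
  parents(Nausea) \ {Flu} = {Cough, Fever, Headache, Pallor}.
  Fatigue also has parents Allergy, Nausea, Pallor, Sepsis.
MB(Flu) = {Allergy, Anemia, Cough, Fatigue, Fever, Headache, Nausea, Pallor, Sepsis}.
Comparing with the claimed set, Pallor is missing.

Pallor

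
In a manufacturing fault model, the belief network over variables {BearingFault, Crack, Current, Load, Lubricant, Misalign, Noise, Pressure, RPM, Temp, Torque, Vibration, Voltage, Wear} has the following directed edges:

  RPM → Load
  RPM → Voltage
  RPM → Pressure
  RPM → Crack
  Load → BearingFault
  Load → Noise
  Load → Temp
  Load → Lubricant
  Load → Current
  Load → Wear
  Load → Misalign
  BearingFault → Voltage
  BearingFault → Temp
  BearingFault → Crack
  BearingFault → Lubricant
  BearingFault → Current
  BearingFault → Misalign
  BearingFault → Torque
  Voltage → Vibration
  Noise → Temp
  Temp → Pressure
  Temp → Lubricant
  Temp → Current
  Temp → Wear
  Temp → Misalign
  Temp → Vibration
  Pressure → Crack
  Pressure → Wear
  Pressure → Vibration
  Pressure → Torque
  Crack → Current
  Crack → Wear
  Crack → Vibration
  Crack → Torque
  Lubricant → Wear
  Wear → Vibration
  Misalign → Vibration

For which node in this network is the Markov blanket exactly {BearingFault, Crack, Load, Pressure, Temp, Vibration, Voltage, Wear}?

Misalign

The target node must have every member of {BearingFault, Crack, Load, Pressure, Temp, Vibration, Voltage, Wear} as a parent, child, or co-parent, and no others.
Parents of Misalign: BearingFault, Load, Temp; children: Vibration; co-parents: Crack, Pressure, Temp, Voltage, Wear.
These exactly cover the given set, so the node is Misalign.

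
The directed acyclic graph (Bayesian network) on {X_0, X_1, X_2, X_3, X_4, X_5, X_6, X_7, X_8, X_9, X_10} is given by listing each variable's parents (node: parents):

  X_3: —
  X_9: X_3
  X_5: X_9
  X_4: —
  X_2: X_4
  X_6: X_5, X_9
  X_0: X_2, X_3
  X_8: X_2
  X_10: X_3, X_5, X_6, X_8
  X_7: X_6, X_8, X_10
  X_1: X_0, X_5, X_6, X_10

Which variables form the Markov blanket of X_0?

A node's Markov blanket = Pa ∪ Ch ∪ (parents of Ch other than the node itself).
X_0's children: X_1.
X_0's parents: X_2, X_3.
Parents of each child, excluding X_0:
  X_1: X_5, X_6, X_10
Union: {X_2, X_3} ∪ {X_1} ∪ {X_5, X_6, X_10} = {X_1, X_2, X_3, X_5, X_6, X_10}.

{X_1, X_2, X_3, X_5, X_6, X_10}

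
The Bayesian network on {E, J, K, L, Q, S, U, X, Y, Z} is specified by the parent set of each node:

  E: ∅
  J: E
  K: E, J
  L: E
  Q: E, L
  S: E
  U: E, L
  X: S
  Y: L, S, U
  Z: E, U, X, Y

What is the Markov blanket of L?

{E, Q, S, U, Y}

L's parents: E.
L has children Q, U, Y.
Other parents of L's children:
  Q: E
  U: E
  Y: S, U
Taking the union gives {E, Q, S, U, Y}.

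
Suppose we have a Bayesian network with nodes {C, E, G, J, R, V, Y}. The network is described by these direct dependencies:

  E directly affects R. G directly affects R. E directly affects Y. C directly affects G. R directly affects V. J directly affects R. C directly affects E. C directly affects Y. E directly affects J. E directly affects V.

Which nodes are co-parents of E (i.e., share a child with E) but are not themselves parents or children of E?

Children of E: J, R, V, Y.
  J: no additional parents.
  parents(R) \ {E} = {G, J}.
  V's other parent is R.
  Y also has parent C.
Excluding nodes already adjacent to E (C, J, R, V, Y), the co-parent-only contribution is {G}.

{G}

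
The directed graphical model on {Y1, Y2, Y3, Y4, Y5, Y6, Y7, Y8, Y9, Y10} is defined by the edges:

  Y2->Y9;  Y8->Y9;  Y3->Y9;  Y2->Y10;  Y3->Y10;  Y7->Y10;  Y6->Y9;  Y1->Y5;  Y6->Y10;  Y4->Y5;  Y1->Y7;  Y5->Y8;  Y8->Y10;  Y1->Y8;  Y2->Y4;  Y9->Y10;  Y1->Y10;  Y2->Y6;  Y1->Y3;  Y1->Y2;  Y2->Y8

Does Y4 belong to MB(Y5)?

Yes

Y4 is a parent of Y5.
So Y4 ∈ MB(Y5).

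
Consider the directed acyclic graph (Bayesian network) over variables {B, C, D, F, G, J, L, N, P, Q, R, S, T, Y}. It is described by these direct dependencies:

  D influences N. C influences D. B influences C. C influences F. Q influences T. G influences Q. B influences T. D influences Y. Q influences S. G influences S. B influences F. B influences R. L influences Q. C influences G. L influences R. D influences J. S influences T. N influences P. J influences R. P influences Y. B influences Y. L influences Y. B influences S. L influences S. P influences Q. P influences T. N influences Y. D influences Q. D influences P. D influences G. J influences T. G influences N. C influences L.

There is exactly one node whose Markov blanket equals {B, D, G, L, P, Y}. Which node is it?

N

The target node must have every member of {B, D, G, L, P, Y} as a parent, child, or co-parent, and no others.
Parents of N: D, G; children: P, Y; co-parents: B, D, L, P.
These exactly cover the given set, so the node is N.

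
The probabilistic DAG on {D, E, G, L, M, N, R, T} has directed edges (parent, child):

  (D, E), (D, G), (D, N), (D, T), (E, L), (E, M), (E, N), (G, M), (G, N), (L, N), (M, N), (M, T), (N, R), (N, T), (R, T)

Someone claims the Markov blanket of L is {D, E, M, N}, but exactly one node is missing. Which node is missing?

G

L has parent E.
L's children: N.
Parents of each child, excluding L:
  N: D, E, G, M
MB(L) = {D, E, G, M, N}.
Comparing with the claimed set, G is missing.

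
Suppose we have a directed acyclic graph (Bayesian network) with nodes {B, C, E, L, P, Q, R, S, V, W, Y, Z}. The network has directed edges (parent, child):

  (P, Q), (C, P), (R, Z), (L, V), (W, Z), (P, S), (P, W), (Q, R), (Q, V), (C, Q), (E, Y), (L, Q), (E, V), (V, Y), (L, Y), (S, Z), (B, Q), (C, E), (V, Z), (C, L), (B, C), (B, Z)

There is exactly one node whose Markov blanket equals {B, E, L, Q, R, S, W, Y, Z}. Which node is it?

The target node must have every member of {B, E, L, Q, R, S, W, Y, Z} as a parent, child, or co-parent, and no others.
Parents of V: E, L, Q; children: Y, Z; co-parents: B, E, L, R, S, W.
These exactly cover the given set, so the node is V.

V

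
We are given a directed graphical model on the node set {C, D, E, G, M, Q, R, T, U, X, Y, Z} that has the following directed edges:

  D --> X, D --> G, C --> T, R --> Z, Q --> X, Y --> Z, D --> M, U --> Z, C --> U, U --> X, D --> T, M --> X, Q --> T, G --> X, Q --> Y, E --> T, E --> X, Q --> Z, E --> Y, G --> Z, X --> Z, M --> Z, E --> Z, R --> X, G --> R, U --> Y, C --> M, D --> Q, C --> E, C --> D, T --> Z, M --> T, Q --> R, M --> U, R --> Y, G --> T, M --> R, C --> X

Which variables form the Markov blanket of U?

By definition, MB(U) is built from U's parents, U's children, and the co-parents of U.
Pa(U) = {C, M}.
U has children X, Y, Z.
Co-parents of U (other parents of its children):
  X: C, D, E, G, M, Q, R
  Y: E, Q, R
  Z: E, G, M, Q, R, T, X, Y
Taking the union gives {C, D, E, G, M, Q, R, T, X, Y, Z}.

{C, D, E, G, M, Q, R, T, X, Y, Z}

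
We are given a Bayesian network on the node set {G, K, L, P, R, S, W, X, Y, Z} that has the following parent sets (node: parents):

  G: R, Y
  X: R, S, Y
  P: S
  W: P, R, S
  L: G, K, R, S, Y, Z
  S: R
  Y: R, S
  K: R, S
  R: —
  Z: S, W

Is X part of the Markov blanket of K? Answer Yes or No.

Pa(K) = {R, S}.
Ch(K) = {L}.
Parents of each child, excluding K:
  parents(L) \ {K} = {G, R, S, Y, Z}.
MB(K) = {G, L, R, S, Y, Z}; X is not in this set.

No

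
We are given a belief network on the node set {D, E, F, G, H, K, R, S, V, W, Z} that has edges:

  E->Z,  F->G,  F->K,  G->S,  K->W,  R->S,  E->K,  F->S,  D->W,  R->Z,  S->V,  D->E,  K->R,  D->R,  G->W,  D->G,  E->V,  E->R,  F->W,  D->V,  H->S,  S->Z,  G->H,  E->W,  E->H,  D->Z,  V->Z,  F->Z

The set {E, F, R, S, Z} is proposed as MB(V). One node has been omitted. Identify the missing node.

V's parents: D, E, S.
Ch(V) = {Z}.
Parents of each child, excluding V:
  Z: D, E, F, R, S
MB(V) = {D, E, F, R, S, Z}.
Comparing with the claimed set, D is missing.

D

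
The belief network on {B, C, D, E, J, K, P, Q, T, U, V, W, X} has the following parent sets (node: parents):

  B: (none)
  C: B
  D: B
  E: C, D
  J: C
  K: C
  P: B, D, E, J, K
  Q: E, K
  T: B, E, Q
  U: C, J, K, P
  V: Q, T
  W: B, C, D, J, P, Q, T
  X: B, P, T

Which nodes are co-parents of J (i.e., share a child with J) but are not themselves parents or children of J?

Children of J: P, U, W.
  P also has parents B, D, E, K.
  U also has parents C, K, P.
  W also has parents B, C, D, P, Q, T.
Excluding nodes already adjacent to J (C, P, U, W), the co-parent-only contribution is {B, D, E, K, Q, T}.

{B, D, E, K, Q, T}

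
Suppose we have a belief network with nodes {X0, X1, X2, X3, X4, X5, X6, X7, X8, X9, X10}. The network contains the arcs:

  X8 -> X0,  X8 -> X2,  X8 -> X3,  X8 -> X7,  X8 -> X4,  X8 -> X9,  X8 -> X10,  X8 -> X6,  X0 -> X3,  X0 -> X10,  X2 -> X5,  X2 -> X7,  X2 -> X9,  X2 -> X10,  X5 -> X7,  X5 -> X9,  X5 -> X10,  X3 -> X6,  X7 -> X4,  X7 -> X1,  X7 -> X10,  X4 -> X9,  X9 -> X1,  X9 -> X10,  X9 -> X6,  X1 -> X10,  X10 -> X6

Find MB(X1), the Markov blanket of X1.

{X0, X2, X5, X7, X8, X9, X10}

X1's children: X10.
X1 has parents X7, X9.
Co-parents of X1 (other parents of its children):
  X10 also has parents X0, X2, X5, X7, X8, X9.
MB(X1) = {X0, X2, X5, X7, X8, X9, X10}.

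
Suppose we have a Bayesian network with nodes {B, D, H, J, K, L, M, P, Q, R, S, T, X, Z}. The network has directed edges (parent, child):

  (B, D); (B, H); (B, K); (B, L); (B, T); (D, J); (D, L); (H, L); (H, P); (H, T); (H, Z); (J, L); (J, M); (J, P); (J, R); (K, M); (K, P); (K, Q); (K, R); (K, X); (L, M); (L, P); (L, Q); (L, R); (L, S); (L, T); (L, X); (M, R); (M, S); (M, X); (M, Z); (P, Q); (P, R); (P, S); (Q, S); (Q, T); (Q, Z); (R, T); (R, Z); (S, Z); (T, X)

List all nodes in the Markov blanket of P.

A node's Markov blanket = Pa ∪ Ch ∪ (parents of Ch other than the node itself).
P has parents H, J, K, L.
Children of P: Q, R, S.
For each child, the remaining parents (spouses of P):
  Q also has parents K, L.
  R's other parents are J, K, L, M.
  S also has parents L, M, Q.
Union: {H, J, K, L} ∪ {Q, R, S} ∪ {J, K, L, M, Q} = {H, J, K, L, M, Q, R, S}.

{H, J, K, L, M, Q, R, S}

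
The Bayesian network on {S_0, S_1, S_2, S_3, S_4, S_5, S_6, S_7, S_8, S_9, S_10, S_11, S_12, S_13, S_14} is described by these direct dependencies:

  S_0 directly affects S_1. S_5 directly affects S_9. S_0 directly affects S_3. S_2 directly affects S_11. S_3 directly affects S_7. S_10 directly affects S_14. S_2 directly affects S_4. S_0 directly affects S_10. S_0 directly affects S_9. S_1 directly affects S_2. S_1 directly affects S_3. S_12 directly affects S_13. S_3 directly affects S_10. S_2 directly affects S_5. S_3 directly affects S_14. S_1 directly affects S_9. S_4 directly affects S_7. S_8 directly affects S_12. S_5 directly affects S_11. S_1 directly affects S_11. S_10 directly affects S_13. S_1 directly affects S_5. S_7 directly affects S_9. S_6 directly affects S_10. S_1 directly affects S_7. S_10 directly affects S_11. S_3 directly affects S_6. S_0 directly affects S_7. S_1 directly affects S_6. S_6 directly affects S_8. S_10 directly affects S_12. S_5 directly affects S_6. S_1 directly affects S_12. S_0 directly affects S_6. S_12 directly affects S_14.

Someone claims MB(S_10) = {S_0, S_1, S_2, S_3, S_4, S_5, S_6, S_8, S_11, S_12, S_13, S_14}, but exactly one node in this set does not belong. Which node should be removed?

A node's Markov blanket = Pa ∪ Ch ∪ (parents of Ch other than the node itself).
Children of S_10: S_11, S_12, S_13, S_14.
S_10's parents: S_0, S_3, S_6.
For each child, the remaining parents (spouses of S_10):
  parents(S_11) \ {S_10} = {S_1, S_2, S_5}.
  S_12 also has parents S_1, S_8.
  parents(S_13) \ {S_10} = {S_12}.
  parents(S_14) \ {S_10} = {S_3, S_12}.
MB(S_10) = {S_0, S_1, S_2, S_3, S_5, S_6, S_8, S_11, S_12, S_13, S_14}.
S_4 is neither a parent, child, nor co-parent of S_10, so it does not belong.

S_4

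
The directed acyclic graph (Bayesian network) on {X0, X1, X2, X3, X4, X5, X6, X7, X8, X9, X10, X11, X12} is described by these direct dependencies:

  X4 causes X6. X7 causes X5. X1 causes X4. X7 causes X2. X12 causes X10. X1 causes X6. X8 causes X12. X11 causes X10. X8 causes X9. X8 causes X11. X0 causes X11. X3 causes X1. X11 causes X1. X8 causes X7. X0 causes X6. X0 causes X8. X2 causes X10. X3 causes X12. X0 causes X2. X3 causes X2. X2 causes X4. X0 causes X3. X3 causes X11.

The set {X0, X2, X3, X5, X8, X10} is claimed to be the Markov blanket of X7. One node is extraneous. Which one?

The Markov blanket of a node is its parents, its children, and the other parents of its children.
X7's parents: X8.
X7 has children X2, X5.
For each child, the remaining parents (spouses of X7):
  X2: X0, X3
  X5: —
MB(X7) = {X0, X2, X3, X5, X8}.
X10 is neither a parent, child, nor co-parent of X7, so it does not belong.

X10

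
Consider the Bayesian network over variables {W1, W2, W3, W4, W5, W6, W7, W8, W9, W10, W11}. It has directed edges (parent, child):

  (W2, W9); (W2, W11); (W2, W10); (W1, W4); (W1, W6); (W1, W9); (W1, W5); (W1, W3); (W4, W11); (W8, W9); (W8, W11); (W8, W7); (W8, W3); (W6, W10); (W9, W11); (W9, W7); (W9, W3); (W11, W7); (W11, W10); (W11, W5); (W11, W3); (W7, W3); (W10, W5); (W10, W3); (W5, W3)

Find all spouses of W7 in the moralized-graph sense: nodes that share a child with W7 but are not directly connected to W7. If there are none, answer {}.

{W1, W5, W10}

Children of W7: W3.
  W3 also has parents W1, W5, W8, W9, W10, W11.
Excluding nodes already adjacent to W7 (W3, W8, W9, W11), the co-parent-only contribution is {W1, W5, W10}.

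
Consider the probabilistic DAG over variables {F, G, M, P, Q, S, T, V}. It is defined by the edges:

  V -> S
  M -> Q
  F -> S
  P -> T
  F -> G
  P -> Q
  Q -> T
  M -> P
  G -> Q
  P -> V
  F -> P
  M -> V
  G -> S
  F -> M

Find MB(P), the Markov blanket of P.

{F, G, M, Q, T, V}

P has parents F, M.
Children of P: Q, T, V.
Co-parents of P (other parents of its children):
  V also has parent M.
  Q also has parents G, M.
  parents(T) \ {P} = {Q}.
Taking the union gives {F, G, M, Q, T, V}.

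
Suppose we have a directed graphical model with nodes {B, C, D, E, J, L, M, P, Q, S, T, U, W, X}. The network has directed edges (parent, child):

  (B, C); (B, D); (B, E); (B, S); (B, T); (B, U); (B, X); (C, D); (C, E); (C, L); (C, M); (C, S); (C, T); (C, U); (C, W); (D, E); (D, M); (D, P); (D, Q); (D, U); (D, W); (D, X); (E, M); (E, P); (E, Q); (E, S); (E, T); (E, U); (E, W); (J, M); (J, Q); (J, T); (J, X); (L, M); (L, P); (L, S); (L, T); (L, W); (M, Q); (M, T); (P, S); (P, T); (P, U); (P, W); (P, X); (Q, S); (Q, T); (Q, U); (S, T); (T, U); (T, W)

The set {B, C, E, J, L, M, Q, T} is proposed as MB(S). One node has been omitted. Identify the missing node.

P

Recall MB(v) = parents ∪ children ∪ spouses, where spouses are the other parents of v's children.
Pa(S) = {B, C, E, L, P, Q}.
Ch(S) = {T}.
Parents of each child, excluding S:
  T: B, C, E, J, L, M, P, Q
MB(S) = {B, C, E, J, L, M, P, Q, T}.
Comparing with the claimed set, P is missing.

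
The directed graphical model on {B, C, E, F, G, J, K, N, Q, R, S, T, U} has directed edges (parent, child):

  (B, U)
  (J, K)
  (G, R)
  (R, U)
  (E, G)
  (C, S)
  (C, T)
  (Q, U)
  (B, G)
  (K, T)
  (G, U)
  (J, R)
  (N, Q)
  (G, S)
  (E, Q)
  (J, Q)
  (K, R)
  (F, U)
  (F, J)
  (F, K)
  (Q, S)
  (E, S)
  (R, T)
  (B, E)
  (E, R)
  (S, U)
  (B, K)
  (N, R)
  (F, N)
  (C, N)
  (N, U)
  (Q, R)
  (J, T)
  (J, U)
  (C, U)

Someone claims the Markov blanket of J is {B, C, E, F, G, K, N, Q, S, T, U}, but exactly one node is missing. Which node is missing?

Ch(J) = {K, Q, R, T, U}.
J's parents: F.
Parents of each child, excluding J:
  K: B, F
  Q: E, N
  R: E, G, K, N, Q
  T: C, K, R
  U: B, C, F, G, N, Q, R, S
MB(J) = {B, C, E, F, G, K, N, Q, R, S, T, U}.
Comparing with the claimed set, R is missing.

R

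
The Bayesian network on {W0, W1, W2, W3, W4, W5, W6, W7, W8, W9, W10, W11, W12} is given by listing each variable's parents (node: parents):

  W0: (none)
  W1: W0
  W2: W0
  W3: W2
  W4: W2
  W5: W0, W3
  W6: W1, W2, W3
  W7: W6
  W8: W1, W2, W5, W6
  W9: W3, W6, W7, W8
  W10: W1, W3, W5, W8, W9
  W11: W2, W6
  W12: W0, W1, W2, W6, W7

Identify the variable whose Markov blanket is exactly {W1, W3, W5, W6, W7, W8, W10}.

W9

The target node must have every member of {W1, W3, W5, W6, W7, W8, W10} as a parent, child, or co-parent, and no others.
Parents of W9: W3, W6, W7, W8; children: W10; co-parents: W1, W3, W5, W8.
These exactly cover the given set, so the node is W9.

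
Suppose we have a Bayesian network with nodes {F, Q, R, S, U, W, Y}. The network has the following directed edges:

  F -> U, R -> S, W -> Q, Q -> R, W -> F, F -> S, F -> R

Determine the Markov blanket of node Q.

{F, R, W}

Recall MB(v) = parents ∪ children ∪ spouses, where spouses are the other parents of v's children.
Pa(Q) = {W}.
Q's children: R.
Parents of each child, excluding Q:
  R's other parent is F.
Union: {W} ∪ {R} ∪ {F} = {F, R, W}.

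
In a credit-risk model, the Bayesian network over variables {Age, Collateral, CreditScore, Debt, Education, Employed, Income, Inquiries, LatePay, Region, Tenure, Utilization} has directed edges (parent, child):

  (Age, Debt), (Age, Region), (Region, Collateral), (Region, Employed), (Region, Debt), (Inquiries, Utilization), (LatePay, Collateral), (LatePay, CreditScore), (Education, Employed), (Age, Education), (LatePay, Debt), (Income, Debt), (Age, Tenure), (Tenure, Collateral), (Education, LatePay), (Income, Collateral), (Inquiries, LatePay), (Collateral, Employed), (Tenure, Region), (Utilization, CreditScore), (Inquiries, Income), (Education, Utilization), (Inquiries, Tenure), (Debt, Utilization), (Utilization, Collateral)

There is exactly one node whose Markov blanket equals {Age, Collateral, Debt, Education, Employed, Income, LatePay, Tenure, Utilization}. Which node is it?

Region

The target node must have every member of {Age, Collateral, Debt, Education, Employed, Income, LatePay, Tenure, Utilization} as a parent, child, or co-parent, and no others.
Parents of Region: Age, Tenure; children: Collateral, Debt, Employed; co-parents: Age, Collateral, Education, Income, LatePay, Tenure, Utilization.
These exactly cover the given set, so the node is Region.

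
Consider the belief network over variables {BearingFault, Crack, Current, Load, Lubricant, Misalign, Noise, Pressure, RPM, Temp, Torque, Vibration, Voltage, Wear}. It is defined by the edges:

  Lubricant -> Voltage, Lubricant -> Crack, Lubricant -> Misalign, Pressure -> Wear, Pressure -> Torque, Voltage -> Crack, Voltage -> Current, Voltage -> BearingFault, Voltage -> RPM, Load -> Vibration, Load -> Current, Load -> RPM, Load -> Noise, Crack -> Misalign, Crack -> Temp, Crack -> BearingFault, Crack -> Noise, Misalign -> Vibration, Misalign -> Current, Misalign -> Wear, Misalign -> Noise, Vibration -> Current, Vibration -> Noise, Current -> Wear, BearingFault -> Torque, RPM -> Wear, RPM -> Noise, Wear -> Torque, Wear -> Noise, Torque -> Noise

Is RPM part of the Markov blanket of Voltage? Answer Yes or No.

RPM is a child of Voltage.
So RPM ∈ MB(Voltage).

Yes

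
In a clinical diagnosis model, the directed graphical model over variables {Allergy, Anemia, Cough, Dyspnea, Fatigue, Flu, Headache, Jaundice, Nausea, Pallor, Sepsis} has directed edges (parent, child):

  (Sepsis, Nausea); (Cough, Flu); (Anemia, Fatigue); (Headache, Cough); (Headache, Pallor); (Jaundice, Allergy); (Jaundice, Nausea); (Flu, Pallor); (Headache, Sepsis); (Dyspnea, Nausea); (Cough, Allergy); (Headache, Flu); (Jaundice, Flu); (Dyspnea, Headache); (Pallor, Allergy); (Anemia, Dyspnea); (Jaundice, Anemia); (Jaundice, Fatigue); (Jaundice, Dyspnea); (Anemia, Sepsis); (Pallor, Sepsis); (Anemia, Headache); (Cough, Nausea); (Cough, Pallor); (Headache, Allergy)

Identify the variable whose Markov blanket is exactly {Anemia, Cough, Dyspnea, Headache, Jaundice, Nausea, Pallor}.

Sepsis

The target node must have every member of {Anemia, Cough, Dyspnea, Headache, Jaundice, Nausea, Pallor} as a parent, child, or co-parent, and no others.
Parents of Sepsis: Anemia, Headache, Pallor; children: Nausea; co-parents: Cough, Dyspnea, Jaundice.
These exactly cover the given set, so the node is Sepsis.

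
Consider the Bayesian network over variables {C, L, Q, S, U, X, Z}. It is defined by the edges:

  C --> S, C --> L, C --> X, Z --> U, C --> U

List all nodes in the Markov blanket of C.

By definition, MB(C) is built from C's parents, C's children, and the co-parents of C.
Pa(C) = {}.
Children of C: L, S, U, X.
Other parents of C's children:
  U: Z
  S: —
  X: —
  L: —
Union: {} ∪ {L, S, U, X} ∪ {Z} = {L, S, U, X, Z}.

{L, S, U, X, Z}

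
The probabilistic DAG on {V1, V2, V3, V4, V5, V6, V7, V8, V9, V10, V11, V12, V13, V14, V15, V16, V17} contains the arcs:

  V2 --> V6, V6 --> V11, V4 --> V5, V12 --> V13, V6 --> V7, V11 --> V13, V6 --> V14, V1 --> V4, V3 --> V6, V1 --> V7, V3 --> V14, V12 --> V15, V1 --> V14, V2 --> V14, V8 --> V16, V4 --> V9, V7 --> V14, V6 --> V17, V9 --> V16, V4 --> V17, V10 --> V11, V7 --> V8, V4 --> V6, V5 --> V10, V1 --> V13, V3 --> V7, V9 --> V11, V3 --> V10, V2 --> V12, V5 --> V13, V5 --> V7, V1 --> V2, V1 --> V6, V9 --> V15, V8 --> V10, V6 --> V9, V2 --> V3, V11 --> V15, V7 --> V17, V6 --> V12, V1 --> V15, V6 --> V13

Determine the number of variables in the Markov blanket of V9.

By definition, MB(V9) is built from V9's parents, V9's children, and the co-parents of V9.
V9 has parents V4, V6.
V9 has children V11, V15, V16.
Co-parents of V9 (other parents of its children):
  V11 also has parents V6, V10.
  V15's other parents are V1, V11, V12.
  V16 also has parent V8.
MB(V9) = {V1, V4, V6, V8, V10, V11, V12, V15, V16}, which has 9 nodes.

9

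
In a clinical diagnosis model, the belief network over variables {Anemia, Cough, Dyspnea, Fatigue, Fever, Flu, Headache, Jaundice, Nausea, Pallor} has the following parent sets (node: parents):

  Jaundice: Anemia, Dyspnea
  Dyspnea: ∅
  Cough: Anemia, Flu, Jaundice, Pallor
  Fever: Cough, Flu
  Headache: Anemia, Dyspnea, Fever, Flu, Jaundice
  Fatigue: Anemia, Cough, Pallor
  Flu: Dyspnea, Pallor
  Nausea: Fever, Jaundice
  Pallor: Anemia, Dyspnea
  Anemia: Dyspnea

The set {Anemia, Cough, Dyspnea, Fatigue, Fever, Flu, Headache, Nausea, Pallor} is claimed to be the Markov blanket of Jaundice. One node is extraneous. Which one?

Fatigue

Children of Jaundice: Cough, Headache, Nausea.
Jaundice has parents Anemia, Dyspnea.
Other parents of Jaundice's children:
  Cough: Anemia, Flu, Pallor
  Headache: Anemia, Dyspnea, Fever, Flu
  Nausea: Fever
MB(Jaundice) = {Anemia, Cough, Dyspnea, Fever, Flu, Headache, Nausea, Pallor}.
Fatigue is neither a parent, child, nor co-parent of Jaundice, so it does not belong.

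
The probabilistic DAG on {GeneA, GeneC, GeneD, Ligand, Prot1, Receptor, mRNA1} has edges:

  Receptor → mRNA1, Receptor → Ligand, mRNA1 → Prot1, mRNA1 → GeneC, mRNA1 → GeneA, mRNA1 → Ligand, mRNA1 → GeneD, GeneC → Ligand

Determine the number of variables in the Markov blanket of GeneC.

Ch(GeneC) = {Ligand}.
Pa(GeneC) = {mRNA1}.
For each child, the remaining parents (spouses of GeneC):
  parents(Ligand) \ {GeneC} = {Receptor, mRNA1}.
MB(GeneC) = {Ligand, Receptor, mRNA1}, which has 3 nodes.

3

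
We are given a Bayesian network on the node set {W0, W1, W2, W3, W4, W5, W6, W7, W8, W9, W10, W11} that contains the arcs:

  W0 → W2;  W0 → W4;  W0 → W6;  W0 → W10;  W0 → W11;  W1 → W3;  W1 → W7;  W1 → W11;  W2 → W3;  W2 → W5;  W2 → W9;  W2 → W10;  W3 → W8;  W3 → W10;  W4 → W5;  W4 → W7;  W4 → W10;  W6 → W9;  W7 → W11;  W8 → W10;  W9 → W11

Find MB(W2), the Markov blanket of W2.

Recall MB(v) = parents ∪ children ∪ spouses, where spouses are the other parents of v's children.
Pa(W2) = {W0}.
W2's children: W3, W5, W9, W10.
Parents of each child, excluding W2:
  W3: W1
  W5: W4
  W9: W6
  W10: W0, W3, W4, W8
Taking the union gives {W0, W1, W3, W4, W5, W6, W8, W9, W10}.

{W0, W1, W3, W4, W5, W6, W8, W9, W10}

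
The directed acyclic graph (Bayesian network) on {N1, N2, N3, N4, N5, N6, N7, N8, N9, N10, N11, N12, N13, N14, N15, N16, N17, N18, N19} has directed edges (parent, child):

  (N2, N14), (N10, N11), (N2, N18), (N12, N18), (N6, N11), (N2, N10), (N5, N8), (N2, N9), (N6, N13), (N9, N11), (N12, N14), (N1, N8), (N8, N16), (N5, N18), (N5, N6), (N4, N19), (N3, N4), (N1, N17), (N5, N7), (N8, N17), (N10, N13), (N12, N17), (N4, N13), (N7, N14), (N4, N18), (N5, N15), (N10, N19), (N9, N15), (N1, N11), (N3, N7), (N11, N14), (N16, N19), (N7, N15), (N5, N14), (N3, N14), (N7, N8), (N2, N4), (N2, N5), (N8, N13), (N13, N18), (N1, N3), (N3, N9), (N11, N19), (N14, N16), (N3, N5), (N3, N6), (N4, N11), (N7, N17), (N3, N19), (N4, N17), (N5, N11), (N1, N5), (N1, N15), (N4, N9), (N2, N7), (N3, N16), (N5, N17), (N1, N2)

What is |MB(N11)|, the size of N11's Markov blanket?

The Markov blanket of a node is its parents, its children, and the other parents of its children.
Parents of N11: N1, N4, N5, N6, N9, N10.
N11 has children N14, N19.
Other parents of N11's children:
  N14's other parents are N2, N3, N5, N7, N12.
  N19 also has parents N3, N4, N10, N16.
MB(N11) = {N1, N2, N3, N4, N5, N6, N7, N9, N10, N12, N14, N16, N19}, which has 13 nodes.

13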